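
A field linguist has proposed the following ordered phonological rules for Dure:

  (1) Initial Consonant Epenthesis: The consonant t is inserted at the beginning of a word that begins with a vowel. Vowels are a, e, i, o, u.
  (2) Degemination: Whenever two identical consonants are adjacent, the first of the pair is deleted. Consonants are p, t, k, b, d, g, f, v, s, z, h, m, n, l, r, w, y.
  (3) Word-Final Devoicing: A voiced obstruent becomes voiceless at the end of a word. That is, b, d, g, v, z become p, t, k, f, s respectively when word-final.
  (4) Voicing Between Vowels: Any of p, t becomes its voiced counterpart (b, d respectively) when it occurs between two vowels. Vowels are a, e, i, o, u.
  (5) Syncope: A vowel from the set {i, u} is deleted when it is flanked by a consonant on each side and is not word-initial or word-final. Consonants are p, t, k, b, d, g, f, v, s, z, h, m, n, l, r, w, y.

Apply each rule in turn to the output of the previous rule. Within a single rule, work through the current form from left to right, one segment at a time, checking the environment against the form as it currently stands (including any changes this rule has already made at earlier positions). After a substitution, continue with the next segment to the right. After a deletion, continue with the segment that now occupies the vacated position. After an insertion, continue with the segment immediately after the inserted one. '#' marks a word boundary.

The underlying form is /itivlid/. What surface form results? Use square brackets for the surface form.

(1) Initial Consonant Epenthesis: [itivlid] → [titivlid]
(2) Degemination: no change — [titivlid]
(3) Word-Final Devoicing: [titivlid] → [titivlit]
(4) Voicing Between Vowels: [titivlit] → [tidivlit]
(5) Syncope: [tidivlit] → [tdvlt]

[tdvlt]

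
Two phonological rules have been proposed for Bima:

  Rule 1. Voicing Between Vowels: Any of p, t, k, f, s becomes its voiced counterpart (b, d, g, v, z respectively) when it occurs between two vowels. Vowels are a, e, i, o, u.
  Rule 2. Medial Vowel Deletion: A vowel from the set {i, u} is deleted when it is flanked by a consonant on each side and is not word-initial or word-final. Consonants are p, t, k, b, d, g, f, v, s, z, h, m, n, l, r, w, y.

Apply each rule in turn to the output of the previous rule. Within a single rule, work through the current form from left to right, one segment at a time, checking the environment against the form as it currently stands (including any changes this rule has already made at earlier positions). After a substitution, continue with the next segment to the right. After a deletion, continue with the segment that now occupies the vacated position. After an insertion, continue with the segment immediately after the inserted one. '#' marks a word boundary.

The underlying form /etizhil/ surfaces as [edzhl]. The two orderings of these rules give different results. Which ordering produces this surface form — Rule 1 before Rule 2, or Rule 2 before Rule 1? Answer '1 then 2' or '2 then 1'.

Order 1 then 2:
  1 Voicing Between Vowels: [etizhil] → [edizhil]
  2 Medial Vowel Deletion: [edizhil] → [edzhl]
  result: [edzhl]
Order 2 then 1:
  2 Medial Vowel Deletion: [etizhil] → [etzhl]
  1 Voicing Between Vowels: no change — [etzhl]
  result: [etzhl]

1 then 2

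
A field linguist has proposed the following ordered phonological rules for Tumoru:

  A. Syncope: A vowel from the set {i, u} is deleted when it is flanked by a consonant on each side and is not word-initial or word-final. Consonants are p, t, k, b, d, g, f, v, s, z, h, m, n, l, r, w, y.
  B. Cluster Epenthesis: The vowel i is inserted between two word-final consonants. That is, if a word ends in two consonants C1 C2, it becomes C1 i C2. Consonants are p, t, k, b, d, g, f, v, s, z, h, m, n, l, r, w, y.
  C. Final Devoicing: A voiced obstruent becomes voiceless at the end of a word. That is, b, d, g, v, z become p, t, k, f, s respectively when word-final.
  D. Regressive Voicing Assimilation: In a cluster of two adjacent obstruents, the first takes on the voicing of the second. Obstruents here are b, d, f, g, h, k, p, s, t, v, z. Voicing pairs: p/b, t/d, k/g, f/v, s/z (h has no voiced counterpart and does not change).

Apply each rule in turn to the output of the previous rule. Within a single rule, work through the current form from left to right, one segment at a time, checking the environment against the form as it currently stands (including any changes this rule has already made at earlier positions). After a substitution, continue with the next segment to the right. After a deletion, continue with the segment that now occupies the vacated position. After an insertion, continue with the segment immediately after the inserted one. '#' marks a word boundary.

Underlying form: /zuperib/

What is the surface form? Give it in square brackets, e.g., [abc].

A Syncope: [zuperib] → [zperb]
B Cluster Epenthesis: [zperb] → [zperib]
C Final Devoicing: [zperib] → [zperip]
D Regressive Voicing Assimilation: [zperip] → [sperip]

[sperip]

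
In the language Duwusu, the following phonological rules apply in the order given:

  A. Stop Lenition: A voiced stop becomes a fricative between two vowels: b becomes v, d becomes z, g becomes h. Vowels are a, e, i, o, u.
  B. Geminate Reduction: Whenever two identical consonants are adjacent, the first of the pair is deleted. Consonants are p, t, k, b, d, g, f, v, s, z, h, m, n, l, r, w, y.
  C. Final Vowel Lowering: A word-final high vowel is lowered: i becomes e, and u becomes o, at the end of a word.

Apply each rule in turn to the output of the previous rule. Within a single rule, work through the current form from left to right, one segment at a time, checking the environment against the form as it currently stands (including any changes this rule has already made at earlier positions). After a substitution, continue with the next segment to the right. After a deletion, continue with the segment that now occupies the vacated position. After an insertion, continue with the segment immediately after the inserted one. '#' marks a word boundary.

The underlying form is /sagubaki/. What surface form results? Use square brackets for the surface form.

[sahuvake]

A Stop Lenition: [sagubaki] → [sahuvaki]
B Geminate Reduction: no change — [sahuvaki]
C Final Vowel Lowering: [sahuvaki] → [sahuvake]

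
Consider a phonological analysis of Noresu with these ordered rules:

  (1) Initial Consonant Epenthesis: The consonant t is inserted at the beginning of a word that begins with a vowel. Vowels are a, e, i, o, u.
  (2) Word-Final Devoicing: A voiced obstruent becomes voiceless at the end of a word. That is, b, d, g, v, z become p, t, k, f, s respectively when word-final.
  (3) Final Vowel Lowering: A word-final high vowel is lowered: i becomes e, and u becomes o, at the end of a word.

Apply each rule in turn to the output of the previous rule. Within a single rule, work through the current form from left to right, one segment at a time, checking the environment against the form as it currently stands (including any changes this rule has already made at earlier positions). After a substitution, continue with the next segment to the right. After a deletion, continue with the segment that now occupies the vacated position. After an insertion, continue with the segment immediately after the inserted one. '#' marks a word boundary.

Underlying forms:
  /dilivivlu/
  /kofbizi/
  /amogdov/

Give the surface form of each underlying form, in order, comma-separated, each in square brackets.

/dilivivlu/:
  (1) Initial Consonant Epenthesis: no change — [dilivivlu]
  (2) Word-Final Devoicing: no change — [dilivivlu]
  (3) Final Vowel Lowering: [dilivivlu] → [dilivivlo]
/kofbizi/:
  (1) Initial Consonant Epenthesis: no change — [kofbizi]
  (2) Word-Final Devoicing: no change — [kofbizi]
  (3) Final Vowel Lowering: [kofbizi] → [kofbize]
/amogdov/:
  (1) Initial Consonant Epenthesis: [amogdov] → [tamogdov]
  (2) Word-Final Devoicing: [tamogdov] → [tamogdof]
  (3) Final Vowel Lowering: no change — [tamogdof]

[dilivivlo], [kofbize], [tamogdof]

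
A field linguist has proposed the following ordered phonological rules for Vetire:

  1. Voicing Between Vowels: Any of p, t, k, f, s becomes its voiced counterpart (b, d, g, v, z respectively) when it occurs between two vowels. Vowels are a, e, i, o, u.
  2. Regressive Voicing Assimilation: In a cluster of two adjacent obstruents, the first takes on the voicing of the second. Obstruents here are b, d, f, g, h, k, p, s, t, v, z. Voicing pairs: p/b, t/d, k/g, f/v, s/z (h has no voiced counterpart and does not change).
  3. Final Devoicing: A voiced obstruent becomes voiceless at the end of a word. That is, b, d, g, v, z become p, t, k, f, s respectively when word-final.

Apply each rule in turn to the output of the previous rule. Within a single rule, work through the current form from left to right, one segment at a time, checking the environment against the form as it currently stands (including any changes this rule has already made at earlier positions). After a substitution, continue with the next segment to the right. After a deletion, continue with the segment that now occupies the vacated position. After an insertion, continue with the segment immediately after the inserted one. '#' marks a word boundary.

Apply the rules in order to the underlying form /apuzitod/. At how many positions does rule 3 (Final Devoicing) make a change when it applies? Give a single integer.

1 Voicing Between Vowels: [apuzitod] → [abuzidod]
2 Regressive Voicing Assimilation: no change — [abuzidod]
3 Final Devoicing: [abuzidod] → [abuzidot]
Rule 3 changed 1 position(s).

1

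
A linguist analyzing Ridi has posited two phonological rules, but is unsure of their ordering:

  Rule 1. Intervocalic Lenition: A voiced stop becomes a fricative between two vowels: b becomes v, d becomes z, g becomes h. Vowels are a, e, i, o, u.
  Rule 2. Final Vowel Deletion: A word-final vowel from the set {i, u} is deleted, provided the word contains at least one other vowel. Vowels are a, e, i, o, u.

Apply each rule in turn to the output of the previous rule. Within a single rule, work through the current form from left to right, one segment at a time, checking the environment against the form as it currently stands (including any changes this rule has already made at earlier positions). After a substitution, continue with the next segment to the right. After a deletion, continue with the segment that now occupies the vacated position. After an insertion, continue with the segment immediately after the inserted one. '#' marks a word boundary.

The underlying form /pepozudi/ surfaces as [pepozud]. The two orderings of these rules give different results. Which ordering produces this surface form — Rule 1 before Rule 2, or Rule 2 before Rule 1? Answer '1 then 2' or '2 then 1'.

2 then 1

Order 1 then 2:
  1 Intervocalic Lenition: [pepozudi] → [pepozuzi]
  2 Final Vowel Deletion: [pepozuzi] → [pepozuz]
  result: [pepozuz]
Order 2 then 1:
  2 Final Vowel Deletion: [pepozudi] → [pepozud]
  1 Intervocalic Lenition: no change — [pepozud]
  result: [pepozud]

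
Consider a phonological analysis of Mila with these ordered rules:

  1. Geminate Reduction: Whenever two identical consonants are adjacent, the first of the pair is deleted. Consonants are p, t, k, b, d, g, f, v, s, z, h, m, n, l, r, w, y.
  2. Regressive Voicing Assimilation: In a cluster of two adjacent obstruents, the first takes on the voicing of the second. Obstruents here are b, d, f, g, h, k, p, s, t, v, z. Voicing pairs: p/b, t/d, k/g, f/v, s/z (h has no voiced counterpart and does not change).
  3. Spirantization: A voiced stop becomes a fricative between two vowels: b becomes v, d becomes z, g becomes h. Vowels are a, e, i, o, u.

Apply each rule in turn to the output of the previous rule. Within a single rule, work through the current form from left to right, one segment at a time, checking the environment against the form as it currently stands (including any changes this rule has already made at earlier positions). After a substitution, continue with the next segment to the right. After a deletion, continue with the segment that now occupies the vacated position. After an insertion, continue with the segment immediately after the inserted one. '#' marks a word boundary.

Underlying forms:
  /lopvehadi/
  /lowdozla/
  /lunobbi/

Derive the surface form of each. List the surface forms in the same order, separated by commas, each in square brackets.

[lobvehazi], [lowdozla], [lunovi]

/lopvehadi/:
  1 Geminate Reduction: no change — [lopvehadi]
  2 Regressive Voicing Assimilation: [lopvehadi] → [lobvehadi]
  3 Spirantization: [lobvehadi] → [lobvehazi]
/lowdozla/:
  1 Geminate Reduction: no change — [lowdozla]
  2 Regressive Voicing Assimilation: no change — [lowdozla]
  3 Spirantization: no change — [lowdozla]
/lunobbi/:
  1 Geminate Reduction: [lunobbi] → [lunobi]
  2 Regressive Voicing Assimilation: no change — [lunobi]
  3 Spirantization: [lunobi] → [lunovi]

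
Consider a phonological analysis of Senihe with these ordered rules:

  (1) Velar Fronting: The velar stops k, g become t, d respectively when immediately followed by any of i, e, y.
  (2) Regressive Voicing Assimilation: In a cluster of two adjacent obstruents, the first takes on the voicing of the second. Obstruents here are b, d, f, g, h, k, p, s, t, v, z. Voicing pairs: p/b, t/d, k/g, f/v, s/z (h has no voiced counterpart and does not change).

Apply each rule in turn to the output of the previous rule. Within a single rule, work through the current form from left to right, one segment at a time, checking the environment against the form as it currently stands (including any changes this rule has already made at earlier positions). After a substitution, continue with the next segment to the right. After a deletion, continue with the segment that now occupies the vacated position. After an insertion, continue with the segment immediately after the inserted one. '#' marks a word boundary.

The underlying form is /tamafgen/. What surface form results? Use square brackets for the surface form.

(1) Velar Fronting: [tamafgen] → [tamafden]
(2) Regressive Voicing Assimilation: [tamafden] → [tamavden]

[tamavden]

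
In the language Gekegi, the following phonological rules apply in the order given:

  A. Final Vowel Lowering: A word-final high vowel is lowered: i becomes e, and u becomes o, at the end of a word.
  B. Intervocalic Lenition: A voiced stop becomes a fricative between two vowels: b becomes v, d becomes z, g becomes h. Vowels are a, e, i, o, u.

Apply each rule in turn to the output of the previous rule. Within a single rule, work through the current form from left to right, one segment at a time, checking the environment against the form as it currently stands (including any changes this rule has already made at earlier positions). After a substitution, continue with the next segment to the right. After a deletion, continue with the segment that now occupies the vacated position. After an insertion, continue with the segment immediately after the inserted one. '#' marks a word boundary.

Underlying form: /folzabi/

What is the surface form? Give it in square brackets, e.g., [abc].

[folzave]

A Final Vowel Lowering: [folzabi] → [folzabe]
B Intervocalic Lenition: [folzabe] → [folzave]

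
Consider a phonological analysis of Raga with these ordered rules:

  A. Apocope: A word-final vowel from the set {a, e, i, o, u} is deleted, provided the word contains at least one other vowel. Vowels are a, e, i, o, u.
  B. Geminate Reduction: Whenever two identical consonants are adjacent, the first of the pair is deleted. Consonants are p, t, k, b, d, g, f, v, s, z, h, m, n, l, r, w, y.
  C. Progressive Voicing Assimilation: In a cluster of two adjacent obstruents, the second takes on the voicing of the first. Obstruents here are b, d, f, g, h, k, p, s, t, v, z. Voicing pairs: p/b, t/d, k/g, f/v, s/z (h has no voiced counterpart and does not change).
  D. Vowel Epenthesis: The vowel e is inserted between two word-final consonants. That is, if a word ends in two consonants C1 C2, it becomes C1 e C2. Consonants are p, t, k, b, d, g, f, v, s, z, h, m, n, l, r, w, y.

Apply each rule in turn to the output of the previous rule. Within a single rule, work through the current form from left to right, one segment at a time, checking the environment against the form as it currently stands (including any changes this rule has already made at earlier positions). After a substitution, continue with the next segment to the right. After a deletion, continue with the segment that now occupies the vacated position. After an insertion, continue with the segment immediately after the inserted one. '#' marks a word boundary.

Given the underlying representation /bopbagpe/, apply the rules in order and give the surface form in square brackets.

A Apocope: [bopbagpe] → [bopbagp]
B Geminate Reduction: no change — [bopbagp]
C Progressive Voicing Assimilation: [bopbagp] → [boppagb]
D Vowel Epenthesis: [boppagb] → [boppageb]

[boppageb]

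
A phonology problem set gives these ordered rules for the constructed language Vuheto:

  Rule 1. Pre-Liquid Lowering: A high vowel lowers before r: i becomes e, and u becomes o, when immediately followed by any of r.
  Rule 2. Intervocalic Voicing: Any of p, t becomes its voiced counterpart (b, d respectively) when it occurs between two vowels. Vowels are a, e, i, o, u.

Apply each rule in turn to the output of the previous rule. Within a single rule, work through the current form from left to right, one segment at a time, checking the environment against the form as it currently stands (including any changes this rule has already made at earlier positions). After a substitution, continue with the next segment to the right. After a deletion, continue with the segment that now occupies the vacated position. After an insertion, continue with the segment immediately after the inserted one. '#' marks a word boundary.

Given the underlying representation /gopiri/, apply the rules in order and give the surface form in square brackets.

[goberi]

Rule 1 Pre-Liquid Lowering: [gopiri] → [goperi]
Rule 2 Intervocalic Voicing: [goperi] → [goberi]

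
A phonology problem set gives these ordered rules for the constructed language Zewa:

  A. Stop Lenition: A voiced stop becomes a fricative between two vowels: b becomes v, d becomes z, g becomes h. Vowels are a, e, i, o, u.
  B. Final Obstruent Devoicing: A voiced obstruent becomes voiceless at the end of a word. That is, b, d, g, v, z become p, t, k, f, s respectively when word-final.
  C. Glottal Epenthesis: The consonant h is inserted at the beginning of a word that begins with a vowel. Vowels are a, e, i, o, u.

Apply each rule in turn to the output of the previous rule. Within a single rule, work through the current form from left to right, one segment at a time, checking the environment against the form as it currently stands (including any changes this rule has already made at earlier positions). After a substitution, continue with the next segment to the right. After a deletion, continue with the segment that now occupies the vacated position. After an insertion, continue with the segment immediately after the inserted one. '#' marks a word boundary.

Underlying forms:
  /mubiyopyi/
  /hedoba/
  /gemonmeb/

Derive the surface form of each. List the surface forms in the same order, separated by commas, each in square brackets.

/mubiyopyi/:
  A Stop Lenition: [mubiyopyi] → [muviyopyi]
  B Final Obstruent Devoicing: no change — [muviyopyi]
  C Glottal Epenthesis: no change — [muviyopyi]
/hedoba/:
  A Stop Lenition: [hedoba] → [hezova]
  B Final Obstruent Devoicing: no change — [hezova]
  C Glottal Epenthesis: no change — [hezova]
/gemonmeb/:
  A Stop Lenition: no change — [gemonmeb]
  B Final Obstruent Devoicing: [gemonmeb] → [gemonmep]
  C Glottal Epenthesis: no change — [gemonmep]

[muviyopyi], [hezova], [gemonmep]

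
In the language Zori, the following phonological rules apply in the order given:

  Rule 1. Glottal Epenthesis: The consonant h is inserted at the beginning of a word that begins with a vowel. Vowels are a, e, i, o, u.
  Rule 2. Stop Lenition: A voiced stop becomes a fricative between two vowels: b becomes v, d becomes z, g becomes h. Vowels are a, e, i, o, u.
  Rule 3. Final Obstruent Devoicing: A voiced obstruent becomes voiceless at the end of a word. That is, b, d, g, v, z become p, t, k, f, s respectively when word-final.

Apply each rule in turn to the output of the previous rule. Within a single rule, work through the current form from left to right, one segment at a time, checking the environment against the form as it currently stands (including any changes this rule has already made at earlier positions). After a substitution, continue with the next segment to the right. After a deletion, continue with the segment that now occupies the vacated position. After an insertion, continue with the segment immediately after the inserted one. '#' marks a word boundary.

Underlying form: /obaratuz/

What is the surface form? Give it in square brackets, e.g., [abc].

Rule 1 Glottal Epenthesis: [obaratuz] → [hobaratuz]
Rule 2 Stop Lenition: [hobaratuz] → [hovaratuz]
Rule 3 Final Obstruent Devoicing: [hovaratuz] → [hovaratus]

[hovaratus]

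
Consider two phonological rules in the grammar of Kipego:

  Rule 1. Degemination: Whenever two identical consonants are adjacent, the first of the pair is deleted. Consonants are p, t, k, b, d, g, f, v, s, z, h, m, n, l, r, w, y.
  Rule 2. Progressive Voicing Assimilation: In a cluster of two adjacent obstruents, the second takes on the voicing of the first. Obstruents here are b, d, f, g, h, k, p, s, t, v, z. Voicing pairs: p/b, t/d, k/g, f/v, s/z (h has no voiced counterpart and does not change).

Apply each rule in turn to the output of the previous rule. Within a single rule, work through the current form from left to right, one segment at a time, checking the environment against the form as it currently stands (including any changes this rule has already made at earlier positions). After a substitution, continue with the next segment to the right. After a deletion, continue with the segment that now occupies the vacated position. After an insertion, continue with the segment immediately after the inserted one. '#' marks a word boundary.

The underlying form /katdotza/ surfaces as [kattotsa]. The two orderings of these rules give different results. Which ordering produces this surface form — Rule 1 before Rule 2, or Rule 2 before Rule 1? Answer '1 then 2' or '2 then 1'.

1 then 2

Order 1 then 2:
  1 Degemination: no change — [katdotza]
  2 Progressive Voicing Assimilation: [katdotza] → [kattotsa]
  result: [kattotsa]
Order 2 then 1:
  2 Progressive Voicing Assimilation: [katdotza] → [kattotsa]
  1 Degemination: [kattotsa] → [katotsa]
  result: [katotsa]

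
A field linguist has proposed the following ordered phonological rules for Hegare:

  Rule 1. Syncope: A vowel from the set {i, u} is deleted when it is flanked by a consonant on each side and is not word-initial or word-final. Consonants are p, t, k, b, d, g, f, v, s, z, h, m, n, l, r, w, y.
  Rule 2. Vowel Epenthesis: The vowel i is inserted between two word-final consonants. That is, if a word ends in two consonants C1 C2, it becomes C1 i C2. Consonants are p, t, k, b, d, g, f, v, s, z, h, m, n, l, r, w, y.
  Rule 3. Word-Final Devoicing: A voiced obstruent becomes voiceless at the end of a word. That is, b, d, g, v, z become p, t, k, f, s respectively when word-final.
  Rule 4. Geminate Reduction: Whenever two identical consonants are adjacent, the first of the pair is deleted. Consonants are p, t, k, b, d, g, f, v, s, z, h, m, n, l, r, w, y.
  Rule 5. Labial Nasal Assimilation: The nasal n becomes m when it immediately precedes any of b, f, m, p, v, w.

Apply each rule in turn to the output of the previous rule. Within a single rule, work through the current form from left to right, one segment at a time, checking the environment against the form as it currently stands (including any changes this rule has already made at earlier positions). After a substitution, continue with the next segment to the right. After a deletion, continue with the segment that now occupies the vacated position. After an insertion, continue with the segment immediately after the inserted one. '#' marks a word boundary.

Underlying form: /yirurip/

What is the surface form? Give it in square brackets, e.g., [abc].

[yrip]

Rule 1 Syncope: [yirurip] → [yrrp]
Rule 2 Vowel Epenthesis: [yrrp] → [yrrip]
Rule 3 Word-Final Devoicing: no change — [yrrip]
Rule 4 Geminate Reduction: [yrrip] → [yrip]
Rule 5 Labial Nasal Assimilation: no change — [yrip]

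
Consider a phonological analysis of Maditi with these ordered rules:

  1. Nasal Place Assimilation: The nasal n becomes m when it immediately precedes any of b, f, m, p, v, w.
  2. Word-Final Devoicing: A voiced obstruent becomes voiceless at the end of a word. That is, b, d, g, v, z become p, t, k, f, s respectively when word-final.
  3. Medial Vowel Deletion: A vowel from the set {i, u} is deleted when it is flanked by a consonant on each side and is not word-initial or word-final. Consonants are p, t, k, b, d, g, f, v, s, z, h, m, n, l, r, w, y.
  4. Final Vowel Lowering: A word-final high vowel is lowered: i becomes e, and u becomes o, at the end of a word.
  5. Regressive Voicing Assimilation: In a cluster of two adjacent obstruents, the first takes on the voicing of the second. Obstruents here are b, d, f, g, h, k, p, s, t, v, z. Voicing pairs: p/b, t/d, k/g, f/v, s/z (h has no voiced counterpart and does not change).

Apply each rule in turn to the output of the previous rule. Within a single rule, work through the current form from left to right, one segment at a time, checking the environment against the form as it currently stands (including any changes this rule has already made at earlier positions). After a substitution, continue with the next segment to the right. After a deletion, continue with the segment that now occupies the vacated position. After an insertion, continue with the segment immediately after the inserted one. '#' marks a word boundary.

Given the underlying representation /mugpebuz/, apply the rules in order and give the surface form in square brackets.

1 Nasal Place Assimilation: no change — [mugpebuz]
2 Word-Final Devoicing: [mugpebuz] → [mugpebus]
3 Medial Vowel Deletion: [mugpebus] → [mgpebs]
4 Final Vowel Lowering: no change — [mgpebs]
5 Regressive Voicing Assimilation: [mgpebs] → [mkpeps]

[mkpeps]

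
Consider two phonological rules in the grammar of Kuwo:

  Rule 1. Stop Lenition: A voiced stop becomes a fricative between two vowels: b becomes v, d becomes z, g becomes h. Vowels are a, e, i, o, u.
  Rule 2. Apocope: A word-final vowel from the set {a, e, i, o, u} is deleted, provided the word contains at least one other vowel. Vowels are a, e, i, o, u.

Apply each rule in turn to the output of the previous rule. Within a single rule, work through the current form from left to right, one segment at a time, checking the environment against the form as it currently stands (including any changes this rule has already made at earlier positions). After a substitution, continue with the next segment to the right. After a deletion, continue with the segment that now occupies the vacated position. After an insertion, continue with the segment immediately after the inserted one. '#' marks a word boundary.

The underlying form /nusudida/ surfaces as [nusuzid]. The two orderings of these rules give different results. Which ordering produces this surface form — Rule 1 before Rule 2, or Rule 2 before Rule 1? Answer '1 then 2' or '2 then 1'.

Order 1 then 2:
  1 Stop Lenition: [nusudida] → [nusuziza]
  2 Apocope: [nusuziza] → [nusuziz]
  result: [nusuziz]
Order 2 then 1:
  2 Apocope: [nusudida] → [nusudid]
  1 Stop Lenition: [nusudid] → [nusuzid]
  result: [nusuzid]

2 then 1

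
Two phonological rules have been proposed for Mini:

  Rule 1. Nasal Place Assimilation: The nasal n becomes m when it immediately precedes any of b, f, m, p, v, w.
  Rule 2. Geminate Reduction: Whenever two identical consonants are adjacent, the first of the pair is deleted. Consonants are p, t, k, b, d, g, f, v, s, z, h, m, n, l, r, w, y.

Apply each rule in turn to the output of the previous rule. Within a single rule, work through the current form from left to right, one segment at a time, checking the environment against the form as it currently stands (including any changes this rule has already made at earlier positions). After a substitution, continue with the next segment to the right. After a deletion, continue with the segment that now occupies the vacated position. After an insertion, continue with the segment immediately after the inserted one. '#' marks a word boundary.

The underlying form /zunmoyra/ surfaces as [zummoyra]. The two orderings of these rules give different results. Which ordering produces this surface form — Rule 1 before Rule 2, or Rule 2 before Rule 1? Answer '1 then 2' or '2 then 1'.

2 then 1

Order 1 then 2:
  1 Nasal Place Assimilation: [zunmoyra] → [zummoyra]
  2 Geminate Reduction: [zummoyra] → [zumoyra]
  result: [zumoyra]
Order 2 then 1:
  2 Geminate Reduction: no change — [zunmoyra]
  1 Nasal Place Assimilation: [zunmoyra] → [zummoyra]
  result: [zummoyra]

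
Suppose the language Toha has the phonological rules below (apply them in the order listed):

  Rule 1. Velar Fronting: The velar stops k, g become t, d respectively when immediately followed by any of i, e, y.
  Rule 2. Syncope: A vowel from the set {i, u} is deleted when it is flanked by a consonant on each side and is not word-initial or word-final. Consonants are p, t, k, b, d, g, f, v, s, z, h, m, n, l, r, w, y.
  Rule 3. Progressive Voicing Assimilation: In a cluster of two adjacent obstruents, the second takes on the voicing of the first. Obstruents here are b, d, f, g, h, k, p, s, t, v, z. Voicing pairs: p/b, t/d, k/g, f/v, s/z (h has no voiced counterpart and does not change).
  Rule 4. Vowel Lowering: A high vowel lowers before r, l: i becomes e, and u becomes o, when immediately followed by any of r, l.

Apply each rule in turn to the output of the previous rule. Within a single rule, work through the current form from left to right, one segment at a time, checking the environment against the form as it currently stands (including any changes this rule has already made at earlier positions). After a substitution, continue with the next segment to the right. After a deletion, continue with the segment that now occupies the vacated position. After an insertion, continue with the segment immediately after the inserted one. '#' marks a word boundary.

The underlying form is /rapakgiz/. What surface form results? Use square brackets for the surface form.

Rule 1 Velar Fronting: [rapakgiz] → [rapakdiz]
Rule 2 Syncope: [rapakdiz] → [rapakdz]
Rule 3 Progressive Voicing Assimilation: [rapakdz] → [rapakts]
Rule 4 Vowel Lowering: no change — [rapakts]

[rapakts]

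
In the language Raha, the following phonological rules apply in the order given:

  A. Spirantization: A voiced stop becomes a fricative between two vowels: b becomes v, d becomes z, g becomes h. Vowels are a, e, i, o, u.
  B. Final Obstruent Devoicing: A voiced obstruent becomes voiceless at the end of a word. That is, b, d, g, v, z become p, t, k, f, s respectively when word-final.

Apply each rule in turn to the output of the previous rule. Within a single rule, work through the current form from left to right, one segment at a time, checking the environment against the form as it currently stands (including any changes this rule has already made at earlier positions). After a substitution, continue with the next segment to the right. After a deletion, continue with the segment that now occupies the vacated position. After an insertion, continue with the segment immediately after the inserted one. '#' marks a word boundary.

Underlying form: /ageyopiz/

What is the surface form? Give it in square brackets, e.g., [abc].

[aheyopis]

A Spirantization: [ageyopiz] → [aheyopiz]
B Final Obstruent Devoicing: [aheyopiz] → [aheyopis]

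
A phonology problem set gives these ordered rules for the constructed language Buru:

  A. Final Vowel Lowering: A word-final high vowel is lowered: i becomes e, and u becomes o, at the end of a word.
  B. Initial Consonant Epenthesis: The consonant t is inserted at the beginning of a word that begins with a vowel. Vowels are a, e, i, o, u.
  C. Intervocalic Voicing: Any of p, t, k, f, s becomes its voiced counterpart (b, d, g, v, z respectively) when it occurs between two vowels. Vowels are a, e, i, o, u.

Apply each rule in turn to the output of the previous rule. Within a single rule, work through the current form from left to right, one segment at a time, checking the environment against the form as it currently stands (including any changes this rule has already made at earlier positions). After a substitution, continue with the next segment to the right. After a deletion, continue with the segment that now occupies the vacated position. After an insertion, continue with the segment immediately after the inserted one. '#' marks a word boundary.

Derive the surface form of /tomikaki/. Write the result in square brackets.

A Final Vowel Lowering: [tomikaki] → [tomikake]
B Initial Consonant Epenthesis: no change — [tomikake]
C Intervocalic Voicing: [tomikake] → [tomigage]

[tomigage]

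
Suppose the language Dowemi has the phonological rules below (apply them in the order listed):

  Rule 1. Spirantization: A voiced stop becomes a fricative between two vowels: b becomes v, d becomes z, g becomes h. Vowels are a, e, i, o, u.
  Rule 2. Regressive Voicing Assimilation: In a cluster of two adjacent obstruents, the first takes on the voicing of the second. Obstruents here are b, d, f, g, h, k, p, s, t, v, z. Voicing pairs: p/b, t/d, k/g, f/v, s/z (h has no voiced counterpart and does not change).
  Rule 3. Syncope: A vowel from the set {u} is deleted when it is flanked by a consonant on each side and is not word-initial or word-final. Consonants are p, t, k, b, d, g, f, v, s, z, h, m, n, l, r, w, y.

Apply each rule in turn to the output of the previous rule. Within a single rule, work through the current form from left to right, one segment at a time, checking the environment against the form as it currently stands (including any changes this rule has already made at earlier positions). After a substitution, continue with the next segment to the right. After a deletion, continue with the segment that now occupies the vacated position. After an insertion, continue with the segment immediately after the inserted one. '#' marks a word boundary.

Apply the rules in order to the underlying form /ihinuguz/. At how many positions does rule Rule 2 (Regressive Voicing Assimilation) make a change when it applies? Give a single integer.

0

Rule 1 Spirantization: [ihinuguz] → [ihinuhuz]
Rule 2 Regressive Voicing Assimilation: no change — [ihinuhuz]
Rule 3 Syncope: [ihinuhuz] → [ihinhz]
Rule Rule 2 changed 0 position(s).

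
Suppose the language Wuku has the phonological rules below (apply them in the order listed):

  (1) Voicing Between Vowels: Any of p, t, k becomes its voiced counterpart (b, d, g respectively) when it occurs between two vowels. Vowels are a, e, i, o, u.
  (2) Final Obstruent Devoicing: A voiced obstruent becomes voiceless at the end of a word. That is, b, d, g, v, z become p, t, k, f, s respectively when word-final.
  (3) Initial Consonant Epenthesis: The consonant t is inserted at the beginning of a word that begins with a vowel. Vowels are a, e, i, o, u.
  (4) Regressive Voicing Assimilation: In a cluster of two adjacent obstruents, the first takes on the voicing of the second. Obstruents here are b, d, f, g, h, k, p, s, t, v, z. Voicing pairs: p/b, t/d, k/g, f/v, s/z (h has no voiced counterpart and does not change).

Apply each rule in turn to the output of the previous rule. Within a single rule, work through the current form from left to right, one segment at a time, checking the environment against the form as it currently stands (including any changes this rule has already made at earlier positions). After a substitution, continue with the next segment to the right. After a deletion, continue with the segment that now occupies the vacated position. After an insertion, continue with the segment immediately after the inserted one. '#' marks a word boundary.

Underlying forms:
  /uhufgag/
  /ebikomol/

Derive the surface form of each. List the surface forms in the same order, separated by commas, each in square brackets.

[tuhuvgak], [tebigomol]

/uhufgag/:
  (1) Voicing Between Vowels: no change — [uhufgag]
  (2) Final Obstruent Devoicing: [uhufgag] → [uhufgak]
  (3) Initial Consonant Epenthesis: [uhufgak] → [tuhufgak]
  (4) Regressive Voicing Assimilation: [tuhufgak] → [tuhuvgak]
/ebikomol/:
  (1) Voicing Between Vowels: [ebikomol] → [ebigomol]
  (2) Final Obstruent Devoicing: no change — [ebigomol]
  (3) Initial Consonant Epenthesis: [ebigomol] → [tebigomol]
  (4) Regressive Voicing Assimilation: no change — [tebigomol]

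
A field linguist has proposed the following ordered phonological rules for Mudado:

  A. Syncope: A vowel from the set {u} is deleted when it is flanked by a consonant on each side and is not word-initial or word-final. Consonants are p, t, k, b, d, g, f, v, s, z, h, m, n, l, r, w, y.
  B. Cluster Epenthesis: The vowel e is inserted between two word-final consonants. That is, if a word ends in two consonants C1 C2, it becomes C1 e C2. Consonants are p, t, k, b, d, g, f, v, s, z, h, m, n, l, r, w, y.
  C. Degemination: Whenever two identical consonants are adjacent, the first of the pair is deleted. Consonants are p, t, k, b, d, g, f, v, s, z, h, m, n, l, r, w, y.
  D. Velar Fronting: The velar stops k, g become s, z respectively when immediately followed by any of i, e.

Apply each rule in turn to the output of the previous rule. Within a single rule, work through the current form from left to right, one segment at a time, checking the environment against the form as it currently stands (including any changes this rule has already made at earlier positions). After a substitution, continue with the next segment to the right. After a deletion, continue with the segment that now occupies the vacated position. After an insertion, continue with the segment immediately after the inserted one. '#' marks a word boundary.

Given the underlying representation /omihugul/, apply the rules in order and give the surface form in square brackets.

A Syncope: [omihugul] → [omihgl]
B Cluster Epenthesis: [omihgl] → [omihgel]
C Degemination: no change — [omihgel]
D Velar Fronting: [omihgel] → [omihzel]

[omihzel]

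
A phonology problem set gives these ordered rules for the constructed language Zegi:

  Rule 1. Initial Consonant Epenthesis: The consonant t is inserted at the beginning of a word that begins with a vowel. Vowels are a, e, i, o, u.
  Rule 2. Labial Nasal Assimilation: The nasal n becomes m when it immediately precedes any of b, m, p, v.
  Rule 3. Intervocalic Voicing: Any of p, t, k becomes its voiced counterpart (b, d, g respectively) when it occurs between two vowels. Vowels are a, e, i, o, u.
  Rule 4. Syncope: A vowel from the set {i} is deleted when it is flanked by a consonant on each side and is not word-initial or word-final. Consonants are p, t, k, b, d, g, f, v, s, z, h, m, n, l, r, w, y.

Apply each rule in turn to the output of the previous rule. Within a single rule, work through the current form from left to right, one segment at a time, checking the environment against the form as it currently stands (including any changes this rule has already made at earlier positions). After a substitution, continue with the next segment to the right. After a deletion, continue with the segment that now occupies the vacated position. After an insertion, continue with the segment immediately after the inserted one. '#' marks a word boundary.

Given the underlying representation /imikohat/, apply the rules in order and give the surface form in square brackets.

[tmgohat]

Rule 1 Initial Consonant Epenthesis: [imikohat] → [timikohat]
Rule 2 Labial Nasal Assimilation: no change — [timikohat]
Rule 3 Intervocalic Voicing: [timikohat] → [timigohat]
Rule 4 Syncope: [timigohat] → [tmgohat]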